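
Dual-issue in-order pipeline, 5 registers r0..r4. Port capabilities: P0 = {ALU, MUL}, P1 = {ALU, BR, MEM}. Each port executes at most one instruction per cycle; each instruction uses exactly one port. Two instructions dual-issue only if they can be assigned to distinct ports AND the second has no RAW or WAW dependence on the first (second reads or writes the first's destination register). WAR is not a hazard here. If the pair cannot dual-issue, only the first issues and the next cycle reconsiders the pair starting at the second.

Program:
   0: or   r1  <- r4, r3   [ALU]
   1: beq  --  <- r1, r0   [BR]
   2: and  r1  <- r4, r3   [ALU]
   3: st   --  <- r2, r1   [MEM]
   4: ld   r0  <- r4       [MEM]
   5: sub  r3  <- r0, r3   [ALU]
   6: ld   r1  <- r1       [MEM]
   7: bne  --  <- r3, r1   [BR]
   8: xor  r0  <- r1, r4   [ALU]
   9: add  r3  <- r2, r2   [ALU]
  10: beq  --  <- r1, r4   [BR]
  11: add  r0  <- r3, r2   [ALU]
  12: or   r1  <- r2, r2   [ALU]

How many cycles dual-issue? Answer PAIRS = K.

PAIRS = 5

t=0 i0:or ; RAW r1
t=1 i1+i2:beq+and ; dual
t=2 i3:st ; no-port MEM/MEM
t=3 i4:ld ; RAW r0
t=4 i5+i6:sub+ld ; dual
t=5 i7+i8:bne+xor ; dual
t=6 i9+i10:add+beq ; dual
t=7 i11+i12:add+or ; dual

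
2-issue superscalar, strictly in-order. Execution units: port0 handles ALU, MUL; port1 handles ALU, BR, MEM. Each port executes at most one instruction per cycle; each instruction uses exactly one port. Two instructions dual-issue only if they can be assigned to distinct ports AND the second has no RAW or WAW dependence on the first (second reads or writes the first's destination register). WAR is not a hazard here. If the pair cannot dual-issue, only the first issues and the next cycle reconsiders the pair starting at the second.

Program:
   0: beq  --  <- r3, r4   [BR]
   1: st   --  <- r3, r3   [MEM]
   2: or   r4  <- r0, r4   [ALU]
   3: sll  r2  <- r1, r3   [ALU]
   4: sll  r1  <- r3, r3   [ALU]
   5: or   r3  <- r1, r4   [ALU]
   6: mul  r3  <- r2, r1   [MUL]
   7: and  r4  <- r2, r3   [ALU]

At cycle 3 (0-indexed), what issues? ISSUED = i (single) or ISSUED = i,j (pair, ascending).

ISSUED = 5

t=0 i0:beq ; no-port BR/MEM
t=1 i1&i2:st or ; dual
t=2 i3&i4:sll sll ; dual
t=3 i5:or ; WAW r3
t=4 i6:mul ; RAW r3
t=5 i7:and ; tail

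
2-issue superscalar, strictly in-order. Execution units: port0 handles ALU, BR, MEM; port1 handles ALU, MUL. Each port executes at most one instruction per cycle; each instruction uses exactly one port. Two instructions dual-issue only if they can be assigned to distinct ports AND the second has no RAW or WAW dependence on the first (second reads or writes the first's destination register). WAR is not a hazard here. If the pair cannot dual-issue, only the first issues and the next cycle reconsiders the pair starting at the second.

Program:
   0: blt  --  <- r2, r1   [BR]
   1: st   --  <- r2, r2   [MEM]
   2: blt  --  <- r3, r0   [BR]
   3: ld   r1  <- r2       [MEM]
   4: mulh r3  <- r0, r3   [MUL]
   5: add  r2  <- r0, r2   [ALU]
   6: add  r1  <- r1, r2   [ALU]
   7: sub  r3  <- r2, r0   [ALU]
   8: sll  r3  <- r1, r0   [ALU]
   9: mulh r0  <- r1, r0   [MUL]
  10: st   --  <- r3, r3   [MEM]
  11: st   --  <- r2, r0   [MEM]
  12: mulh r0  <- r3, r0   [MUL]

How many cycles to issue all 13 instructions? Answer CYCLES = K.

CYCLES = 9

[0] i0  blt  -- no-port BR/MEM
[1] i1  st  -- no-port MEM/BR
[2] i2  blt  -- no-port BR/MEM
[3] i3&i4  ld;mulh  -- pair
[4] i5  add  -- RAW r2
[5] i6&i7  add;sub  -- pair
[6] i8&i9  sll;mulh  -- pair
[7] i10  st  -- no-port MEM/MEM
[8] i11&i12  st;mulh  -- pair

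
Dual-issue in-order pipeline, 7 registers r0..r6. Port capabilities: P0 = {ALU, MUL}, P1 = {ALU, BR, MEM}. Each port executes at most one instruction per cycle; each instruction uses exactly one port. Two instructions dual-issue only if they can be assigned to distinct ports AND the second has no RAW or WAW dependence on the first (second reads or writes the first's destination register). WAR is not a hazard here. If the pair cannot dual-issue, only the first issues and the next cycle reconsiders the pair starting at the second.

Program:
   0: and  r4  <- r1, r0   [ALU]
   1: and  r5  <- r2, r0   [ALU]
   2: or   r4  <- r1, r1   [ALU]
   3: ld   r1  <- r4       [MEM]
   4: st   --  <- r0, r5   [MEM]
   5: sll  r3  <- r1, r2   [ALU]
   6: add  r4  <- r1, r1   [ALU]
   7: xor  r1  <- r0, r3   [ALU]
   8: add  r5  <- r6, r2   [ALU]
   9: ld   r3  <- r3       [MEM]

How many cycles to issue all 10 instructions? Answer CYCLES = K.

[0] i0+i1  and.ALU/and.ALU  -- dual
[1] i2  or.ALU  -- RAW r4
[2] i3  ld.MEM  -- no-port MEM/MEM
[3] i4+i5  st.MEM/sll.ALU  -- dual
[4] i6+i7  add.ALU/xor.ALU  -- dual
[5] i8+i9  add.ALU/ld.MEM  -- dual

CYCLES = 6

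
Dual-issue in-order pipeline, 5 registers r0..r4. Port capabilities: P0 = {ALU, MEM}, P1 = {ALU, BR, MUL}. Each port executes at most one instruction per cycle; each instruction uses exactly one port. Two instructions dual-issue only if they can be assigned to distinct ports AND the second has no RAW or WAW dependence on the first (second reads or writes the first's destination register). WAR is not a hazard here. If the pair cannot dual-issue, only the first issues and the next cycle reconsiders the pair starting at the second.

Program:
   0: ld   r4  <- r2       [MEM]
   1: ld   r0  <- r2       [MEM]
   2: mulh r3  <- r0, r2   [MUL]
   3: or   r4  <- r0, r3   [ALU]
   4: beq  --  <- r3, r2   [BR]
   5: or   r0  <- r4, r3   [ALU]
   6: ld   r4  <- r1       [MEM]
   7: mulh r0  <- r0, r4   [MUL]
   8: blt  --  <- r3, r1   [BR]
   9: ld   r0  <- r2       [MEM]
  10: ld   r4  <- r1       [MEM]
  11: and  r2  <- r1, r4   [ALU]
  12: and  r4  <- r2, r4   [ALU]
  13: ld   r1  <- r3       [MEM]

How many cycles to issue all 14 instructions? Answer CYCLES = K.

CYCLES = 10

0. ld @i0  | no-port MEM/MEM
1. ld @i1  | RAW r0
2. mulh @i2  | RAW r3
3. or+beq @i3+i4  | 2-wide
4. or+ld @i5+i6  | 2-wide
5. mulh @i7  | no-port MUL/BR
6. blt+ld @i8+i9  | 2-wide
7. ld @i10  | RAW r4
8. and @i11  | RAW r2
9. and+ld @i12+i13  | 2-wide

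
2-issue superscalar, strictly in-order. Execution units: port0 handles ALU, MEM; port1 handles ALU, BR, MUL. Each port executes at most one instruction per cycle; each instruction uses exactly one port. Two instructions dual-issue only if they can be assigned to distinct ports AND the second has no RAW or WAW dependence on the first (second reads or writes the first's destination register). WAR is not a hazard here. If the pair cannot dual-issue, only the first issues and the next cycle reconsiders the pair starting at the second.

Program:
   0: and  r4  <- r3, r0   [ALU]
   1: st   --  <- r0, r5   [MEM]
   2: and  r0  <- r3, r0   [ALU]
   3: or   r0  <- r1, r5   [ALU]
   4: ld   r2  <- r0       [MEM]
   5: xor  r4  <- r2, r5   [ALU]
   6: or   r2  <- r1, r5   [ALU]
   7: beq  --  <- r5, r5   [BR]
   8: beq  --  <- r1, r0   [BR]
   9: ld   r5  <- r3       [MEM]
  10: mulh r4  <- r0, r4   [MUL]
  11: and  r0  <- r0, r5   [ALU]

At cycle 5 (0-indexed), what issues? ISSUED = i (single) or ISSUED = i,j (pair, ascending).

ISSUED = 7

c0: i0+i1 and/st  pair
c1: i2 and  WAW r0
c2: i3 or  RAW r0
c3: i4 ld  RAW r2
c4: i5+i6 xor/or  pair
c5: i7 beq  no-port BR/BR
c6: i8+i9 beq/ld  pair
c7: i10+i11 mulh/and  pair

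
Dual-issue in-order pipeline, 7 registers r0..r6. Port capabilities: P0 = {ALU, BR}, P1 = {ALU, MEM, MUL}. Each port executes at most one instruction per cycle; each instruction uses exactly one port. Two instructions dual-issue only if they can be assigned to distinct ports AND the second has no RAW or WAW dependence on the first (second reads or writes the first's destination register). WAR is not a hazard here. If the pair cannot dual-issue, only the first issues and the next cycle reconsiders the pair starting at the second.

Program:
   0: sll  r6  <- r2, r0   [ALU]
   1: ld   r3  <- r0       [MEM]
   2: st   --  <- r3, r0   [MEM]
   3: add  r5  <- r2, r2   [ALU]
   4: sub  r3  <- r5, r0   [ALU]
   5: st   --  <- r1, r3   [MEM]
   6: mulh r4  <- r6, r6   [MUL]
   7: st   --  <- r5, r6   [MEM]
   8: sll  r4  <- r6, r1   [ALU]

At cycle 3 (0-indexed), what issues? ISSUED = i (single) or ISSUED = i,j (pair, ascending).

ISSUED = 5

[0] i0+i1  sll/ld  -- 2-wide
[1] i2+i3  st/add  -- 2-wide
[2] i4  sub  -- RAW r3
[3] i5  st  -- no-port MEM/MUL
[4] i6  mulh  -- no-port MUL/MEM
[5] i7+i8  st/sll  -- 2-wide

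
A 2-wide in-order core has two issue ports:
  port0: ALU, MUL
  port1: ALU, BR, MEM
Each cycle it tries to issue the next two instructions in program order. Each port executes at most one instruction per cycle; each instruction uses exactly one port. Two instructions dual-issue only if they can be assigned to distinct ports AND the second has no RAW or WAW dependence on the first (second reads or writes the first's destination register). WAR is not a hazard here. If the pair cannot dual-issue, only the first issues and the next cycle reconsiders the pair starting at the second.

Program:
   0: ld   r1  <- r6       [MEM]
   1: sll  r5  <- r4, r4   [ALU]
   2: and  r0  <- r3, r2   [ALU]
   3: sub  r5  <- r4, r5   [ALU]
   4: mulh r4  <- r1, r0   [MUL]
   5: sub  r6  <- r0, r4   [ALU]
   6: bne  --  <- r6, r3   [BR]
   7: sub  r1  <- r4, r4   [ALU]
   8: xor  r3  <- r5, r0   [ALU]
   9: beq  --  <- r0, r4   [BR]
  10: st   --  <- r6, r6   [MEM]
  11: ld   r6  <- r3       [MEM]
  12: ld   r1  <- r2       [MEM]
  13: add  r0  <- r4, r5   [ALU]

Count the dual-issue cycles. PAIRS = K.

[0] i0&i1  ld sll  -- pair
[1] i2&i3  and sub  -- pair
[2] i4  mulh  -- RAW r4
[3] i5  sub  -- RAW r6
[4] i6&i7  bne sub  -- pair
[5] i8&i9  xor beq  -- pair
[6] i10  st  -- no-port MEM/MEM
[7] i11  ld  -- no-port MEM/MEM
[8] i12&i13  ld add  -- pair

PAIRS = 5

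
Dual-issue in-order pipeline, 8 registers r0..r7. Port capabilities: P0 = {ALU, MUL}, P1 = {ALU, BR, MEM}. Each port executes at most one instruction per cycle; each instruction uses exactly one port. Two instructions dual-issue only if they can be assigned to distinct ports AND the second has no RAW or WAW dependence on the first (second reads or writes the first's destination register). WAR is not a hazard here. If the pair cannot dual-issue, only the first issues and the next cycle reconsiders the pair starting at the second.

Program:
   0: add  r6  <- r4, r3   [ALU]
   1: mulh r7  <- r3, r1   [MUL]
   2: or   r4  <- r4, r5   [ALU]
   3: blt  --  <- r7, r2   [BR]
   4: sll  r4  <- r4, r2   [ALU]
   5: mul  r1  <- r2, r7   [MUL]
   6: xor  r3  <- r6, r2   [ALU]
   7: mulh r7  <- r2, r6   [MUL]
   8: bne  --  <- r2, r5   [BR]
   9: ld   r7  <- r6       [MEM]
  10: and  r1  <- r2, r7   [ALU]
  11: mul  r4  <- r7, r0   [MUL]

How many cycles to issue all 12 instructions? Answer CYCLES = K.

CYCLES = 7

t=0 i0+i1:add.ALU;mulh.MUL ; pair
t=1 i2+i3:or.ALU;blt.BR ; pair
t=2 i4+i5:sll.ALU;mul.MUL ; pair
t=3 i6+i7:xor.ALU;mulh.MUL ; pair
t=4 i8:bne.BR ; no-port BR/MEM
t=5 i9:ld.MEM ; RAW r7
t=6 i10+i11:and.ALU;mul.MUL ; pair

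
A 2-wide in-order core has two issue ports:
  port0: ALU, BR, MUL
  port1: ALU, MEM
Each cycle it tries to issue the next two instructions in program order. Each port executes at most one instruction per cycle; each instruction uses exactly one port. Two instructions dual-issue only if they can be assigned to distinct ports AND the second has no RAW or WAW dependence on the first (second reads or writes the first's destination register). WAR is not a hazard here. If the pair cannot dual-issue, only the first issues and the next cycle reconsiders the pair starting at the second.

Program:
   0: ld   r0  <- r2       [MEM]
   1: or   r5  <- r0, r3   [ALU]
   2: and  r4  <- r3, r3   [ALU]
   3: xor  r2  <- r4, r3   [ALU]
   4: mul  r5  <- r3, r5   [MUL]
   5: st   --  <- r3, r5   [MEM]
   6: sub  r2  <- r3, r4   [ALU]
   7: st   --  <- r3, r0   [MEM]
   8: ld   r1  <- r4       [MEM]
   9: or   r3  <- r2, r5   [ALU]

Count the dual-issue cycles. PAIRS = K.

t=0 i0:ld.MEM ; RAW r0
t=1 i1&i2:or.ALU;and.ALU ; 2-wide
t=2 i3&i4:xor.ALU;mul.MUL ; 2-wide
t=3 i5&i6:st.MEM;sub.ALU ; 2-wide
t=4 i7:st.MEM ; no-port MEM/MEM
t=5 i8&i9:ld.MEM;or.ALU ; 2-wide

PAIRS = 4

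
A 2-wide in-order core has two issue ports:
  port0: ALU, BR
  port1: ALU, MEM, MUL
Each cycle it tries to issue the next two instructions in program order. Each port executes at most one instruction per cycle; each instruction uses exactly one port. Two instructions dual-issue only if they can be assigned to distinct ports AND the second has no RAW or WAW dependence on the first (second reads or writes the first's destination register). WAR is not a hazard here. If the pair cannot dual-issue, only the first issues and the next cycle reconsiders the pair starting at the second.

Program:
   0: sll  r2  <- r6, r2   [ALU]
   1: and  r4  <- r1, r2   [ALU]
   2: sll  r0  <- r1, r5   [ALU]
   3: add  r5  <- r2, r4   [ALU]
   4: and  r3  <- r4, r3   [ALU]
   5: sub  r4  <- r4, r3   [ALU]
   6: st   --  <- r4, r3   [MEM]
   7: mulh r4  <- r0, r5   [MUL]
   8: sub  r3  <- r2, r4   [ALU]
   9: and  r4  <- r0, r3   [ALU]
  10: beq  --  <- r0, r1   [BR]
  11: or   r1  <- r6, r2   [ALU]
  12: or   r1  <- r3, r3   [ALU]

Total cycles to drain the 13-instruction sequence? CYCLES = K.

#0 head=0: sll i0 RAW r2
#1 head=1: and sll i1+i2 2-wide
#2 head=3: add and i3+i4 2-wide
#3 head=5: sub i5 RAW r4
#4 head=6: st i6 no-port MEM/MUL
#5 head=7: mulh i7 RAW r4
#6 head=8: sub i8 RAW r3
#7 head=9: and beq i9+i10 2-wide
#8 head=11: or i11 WAW r1
#9 head=12: or i12 tail

CYCLES = 10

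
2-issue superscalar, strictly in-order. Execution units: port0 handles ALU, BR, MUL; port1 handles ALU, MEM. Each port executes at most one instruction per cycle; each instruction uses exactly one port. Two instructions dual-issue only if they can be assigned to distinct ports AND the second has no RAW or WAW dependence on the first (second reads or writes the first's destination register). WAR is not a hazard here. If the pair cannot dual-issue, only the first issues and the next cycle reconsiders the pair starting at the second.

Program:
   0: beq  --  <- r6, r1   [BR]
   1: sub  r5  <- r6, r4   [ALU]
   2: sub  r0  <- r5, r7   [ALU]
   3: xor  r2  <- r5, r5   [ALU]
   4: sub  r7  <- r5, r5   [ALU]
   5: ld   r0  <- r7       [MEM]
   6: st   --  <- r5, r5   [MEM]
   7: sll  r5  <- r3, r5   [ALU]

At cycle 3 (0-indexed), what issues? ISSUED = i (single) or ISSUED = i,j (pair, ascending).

c0: i0/i1 beq/sub  2-wide
c1: i2/i3 sub/xor  2-wide
c2: i4 sub  RAW r7
c3: i5 ld  no-port MEM/MEM
c4: i6/i7 st/sll  2-wide

ISSUED = 5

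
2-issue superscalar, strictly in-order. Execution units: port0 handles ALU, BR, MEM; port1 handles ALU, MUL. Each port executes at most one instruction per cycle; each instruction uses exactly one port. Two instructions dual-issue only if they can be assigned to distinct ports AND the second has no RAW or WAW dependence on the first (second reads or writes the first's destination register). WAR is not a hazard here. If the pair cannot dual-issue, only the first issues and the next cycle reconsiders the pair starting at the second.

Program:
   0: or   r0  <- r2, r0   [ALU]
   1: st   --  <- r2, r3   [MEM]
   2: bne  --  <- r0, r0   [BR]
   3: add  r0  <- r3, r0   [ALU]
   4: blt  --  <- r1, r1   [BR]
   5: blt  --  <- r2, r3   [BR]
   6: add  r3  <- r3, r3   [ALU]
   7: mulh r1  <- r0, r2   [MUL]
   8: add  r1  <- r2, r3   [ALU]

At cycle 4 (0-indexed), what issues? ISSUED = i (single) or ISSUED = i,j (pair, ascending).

[0] i0&i1  or st  -- 2-wide
[1] i2&i3  bne add  -- 2-wide
[2] i4  blt  -- no-port BR/BR
[3] i5&i6  blt add  -- 2-wide
[4] i7  mulh  -- WAW r1
[5] i8  add  -- tail

ISSUED = 7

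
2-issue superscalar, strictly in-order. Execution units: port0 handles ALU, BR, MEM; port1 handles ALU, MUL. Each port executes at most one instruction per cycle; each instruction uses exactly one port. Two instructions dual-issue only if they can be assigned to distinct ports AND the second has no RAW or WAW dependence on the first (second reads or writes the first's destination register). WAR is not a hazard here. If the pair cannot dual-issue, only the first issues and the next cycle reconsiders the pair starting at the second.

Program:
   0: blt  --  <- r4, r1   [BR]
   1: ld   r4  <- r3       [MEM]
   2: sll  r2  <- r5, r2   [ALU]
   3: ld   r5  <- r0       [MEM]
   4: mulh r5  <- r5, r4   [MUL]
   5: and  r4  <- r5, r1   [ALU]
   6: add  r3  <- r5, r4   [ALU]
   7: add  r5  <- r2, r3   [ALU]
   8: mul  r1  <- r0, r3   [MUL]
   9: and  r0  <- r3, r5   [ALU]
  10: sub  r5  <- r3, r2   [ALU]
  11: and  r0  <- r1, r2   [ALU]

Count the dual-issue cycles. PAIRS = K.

  cy0 -> i0 (blt) no-port BR/MEM
  cy1 -> i1,i2 (ld/sll) pair
  cy2 -> i3 (ld) RAW+WAW r5
  cy3 -> i4 (mulh) RAW r5
  cy4 -> i5 (and) RAW r4
  cy5 -> i6 (add) RAW r3
  cy6 -> i7,i8 (add/mul) pair
  cy7 -> i9,i10 (and/sub) pair
  cy8 -> i11 (and) tail

PAIRS = 3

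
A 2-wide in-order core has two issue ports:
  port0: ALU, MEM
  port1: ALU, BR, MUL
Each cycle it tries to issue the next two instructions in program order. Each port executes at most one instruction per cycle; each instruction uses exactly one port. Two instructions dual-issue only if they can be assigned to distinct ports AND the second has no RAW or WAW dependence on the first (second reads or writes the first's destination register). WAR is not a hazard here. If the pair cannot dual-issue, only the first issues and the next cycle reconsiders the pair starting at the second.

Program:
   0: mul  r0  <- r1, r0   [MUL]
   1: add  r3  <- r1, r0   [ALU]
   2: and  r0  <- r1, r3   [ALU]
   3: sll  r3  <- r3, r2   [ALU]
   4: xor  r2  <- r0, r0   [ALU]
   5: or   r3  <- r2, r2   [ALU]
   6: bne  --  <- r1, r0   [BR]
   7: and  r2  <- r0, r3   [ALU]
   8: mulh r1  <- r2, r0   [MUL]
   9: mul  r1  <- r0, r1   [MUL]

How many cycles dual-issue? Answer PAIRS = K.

  cy0 -> i0 (mul.MUL) RAW r0
  cy1 -> i1 (add.ALU) RAW r3
  cy2 -> i2/i3 (and.ALU+sll.ALU) 2-wide
  cy3 -> i4 (xor.ALU) RAW r2
  cy4 -> i5/i6 (or.ALU+bne.BR) 2-wide
  cy5 -> i7 (and.ALU) RAW r2
  cy6 -> i8 (mulh.MUL) no-port MUL/MUL
  cy7 -> i9 (mul.MUL) tail

PAIRS = 2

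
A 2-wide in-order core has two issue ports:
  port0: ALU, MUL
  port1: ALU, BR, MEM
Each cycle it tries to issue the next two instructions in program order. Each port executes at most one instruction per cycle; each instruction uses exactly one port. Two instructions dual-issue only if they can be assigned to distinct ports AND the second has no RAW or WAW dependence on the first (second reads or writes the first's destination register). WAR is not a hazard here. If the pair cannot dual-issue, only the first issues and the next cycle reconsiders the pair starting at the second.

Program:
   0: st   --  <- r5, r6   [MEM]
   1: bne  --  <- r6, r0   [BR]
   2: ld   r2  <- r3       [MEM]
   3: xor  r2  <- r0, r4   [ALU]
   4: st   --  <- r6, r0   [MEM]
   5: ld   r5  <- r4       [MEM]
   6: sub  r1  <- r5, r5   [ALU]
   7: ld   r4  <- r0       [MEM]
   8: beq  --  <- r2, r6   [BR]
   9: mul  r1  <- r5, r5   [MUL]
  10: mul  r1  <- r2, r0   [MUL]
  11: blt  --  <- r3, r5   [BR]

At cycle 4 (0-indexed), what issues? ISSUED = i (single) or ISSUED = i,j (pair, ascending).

ISSUED = 5

0. st @i0  | no-port MEM/BR
1. bne @i1  | no-port BR/MEM
2. ld @i2  | WAW r2
3. xor st @i3&i4  | 2-wide
4. ld @i5  | RAW r5
5. sub ld @i6&i7  | 2-wide
6. beq mul @i8&i9  | 2-wide
7. mul blt @i10&i11  | 2-wide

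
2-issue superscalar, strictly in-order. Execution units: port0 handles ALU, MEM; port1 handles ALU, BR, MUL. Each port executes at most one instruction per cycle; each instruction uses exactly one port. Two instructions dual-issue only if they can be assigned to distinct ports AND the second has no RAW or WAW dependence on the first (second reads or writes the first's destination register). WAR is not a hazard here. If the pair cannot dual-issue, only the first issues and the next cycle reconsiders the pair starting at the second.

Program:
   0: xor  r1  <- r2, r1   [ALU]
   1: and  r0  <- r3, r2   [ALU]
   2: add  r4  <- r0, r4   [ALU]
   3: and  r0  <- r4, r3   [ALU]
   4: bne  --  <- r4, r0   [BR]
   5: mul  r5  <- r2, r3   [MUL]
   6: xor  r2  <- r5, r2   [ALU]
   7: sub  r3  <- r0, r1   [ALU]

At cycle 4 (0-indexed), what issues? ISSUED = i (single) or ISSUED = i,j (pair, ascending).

t=0 i0&i1:xor/and ; 2-wide
t=1 i2:add ; RAW r4
t=2 i3:and ; RAW r0
t=3 i4:bne ; no-port BR/MUL
t=4 i5:mul ; RAW r5
t=5 i6&i7:xor/sub ; 2-wide

ISSUED = 5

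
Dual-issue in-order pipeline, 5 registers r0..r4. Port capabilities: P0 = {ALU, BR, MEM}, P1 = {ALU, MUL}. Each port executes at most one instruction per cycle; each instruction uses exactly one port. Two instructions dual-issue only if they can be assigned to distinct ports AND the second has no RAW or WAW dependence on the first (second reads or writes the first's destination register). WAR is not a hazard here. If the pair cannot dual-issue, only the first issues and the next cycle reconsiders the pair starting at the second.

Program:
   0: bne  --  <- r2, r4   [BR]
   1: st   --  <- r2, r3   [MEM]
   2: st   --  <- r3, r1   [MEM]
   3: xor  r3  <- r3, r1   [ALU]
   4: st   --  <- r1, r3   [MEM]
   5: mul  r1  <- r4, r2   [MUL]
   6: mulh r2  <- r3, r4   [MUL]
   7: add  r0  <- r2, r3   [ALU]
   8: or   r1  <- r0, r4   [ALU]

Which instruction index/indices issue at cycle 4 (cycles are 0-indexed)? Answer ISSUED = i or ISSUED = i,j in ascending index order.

0. bne @i0  | no-port BR/MEM
1. st @i1  | no-port MEM/MEM
2. st xor @i2,i3  | pair
3. st mul @i4,i5  | pair
4. mulh @i6  | RAW r2
5. add @i7  | RAW r0
6. or @i8  | tail

ISSUED = 6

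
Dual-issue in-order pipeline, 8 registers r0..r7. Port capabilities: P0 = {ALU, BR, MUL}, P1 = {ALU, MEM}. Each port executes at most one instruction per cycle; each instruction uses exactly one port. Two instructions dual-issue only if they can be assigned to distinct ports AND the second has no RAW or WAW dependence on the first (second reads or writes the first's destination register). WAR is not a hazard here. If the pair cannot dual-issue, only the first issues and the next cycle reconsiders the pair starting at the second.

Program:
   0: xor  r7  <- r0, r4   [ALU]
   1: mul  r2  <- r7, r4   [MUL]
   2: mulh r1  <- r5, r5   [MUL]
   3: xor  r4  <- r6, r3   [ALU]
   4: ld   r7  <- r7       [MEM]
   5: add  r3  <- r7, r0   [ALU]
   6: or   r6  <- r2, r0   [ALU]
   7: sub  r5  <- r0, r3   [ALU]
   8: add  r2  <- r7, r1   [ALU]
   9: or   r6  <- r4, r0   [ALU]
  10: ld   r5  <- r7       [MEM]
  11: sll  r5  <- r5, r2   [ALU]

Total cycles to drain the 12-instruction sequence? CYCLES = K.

0. xor.ALU @i0  | RAW r7
1. mul.MUL @i1  | no-port MUL/MUL
2. mulh.MUL xor.ALU @i2&i3  | dual
3. ld.MEM @i4  | RAW r7
4. add.ALU or.ALU @i5&i6  | dual
5. sub.ALU add.ALU @i7&i8  | dual
6. or.ALU ld.MEM @i9&i10  | dual
7. sll.ALU @i11  | tail

CYCLES = 8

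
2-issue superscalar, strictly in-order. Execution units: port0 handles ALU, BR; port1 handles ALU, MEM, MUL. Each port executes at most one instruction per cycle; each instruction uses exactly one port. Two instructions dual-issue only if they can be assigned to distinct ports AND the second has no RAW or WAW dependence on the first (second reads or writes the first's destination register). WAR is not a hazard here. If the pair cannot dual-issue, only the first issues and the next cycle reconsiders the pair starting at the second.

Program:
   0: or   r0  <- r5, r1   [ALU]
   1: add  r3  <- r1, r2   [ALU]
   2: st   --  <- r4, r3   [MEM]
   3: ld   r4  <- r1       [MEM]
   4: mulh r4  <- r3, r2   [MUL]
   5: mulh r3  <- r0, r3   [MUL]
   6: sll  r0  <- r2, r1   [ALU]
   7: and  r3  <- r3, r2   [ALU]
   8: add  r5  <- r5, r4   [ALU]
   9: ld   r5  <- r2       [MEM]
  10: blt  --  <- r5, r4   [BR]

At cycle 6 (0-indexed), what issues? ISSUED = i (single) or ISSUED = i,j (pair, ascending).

ISSUED = 9

[0] i0&i1  or;add  -- dual
[1] i2  st  -- no-port MEM/MEM
[2] i3  ld  -- no-port MEM/MUL
[3] i4  mulh  -- no-port MUL/MUL
[4] i5&i6  mulh;sll  -- dual
[5] i7&i8  and;add  -- dual
[6] i9  ld  -- RAW r5
[7] i10  blt  -- tail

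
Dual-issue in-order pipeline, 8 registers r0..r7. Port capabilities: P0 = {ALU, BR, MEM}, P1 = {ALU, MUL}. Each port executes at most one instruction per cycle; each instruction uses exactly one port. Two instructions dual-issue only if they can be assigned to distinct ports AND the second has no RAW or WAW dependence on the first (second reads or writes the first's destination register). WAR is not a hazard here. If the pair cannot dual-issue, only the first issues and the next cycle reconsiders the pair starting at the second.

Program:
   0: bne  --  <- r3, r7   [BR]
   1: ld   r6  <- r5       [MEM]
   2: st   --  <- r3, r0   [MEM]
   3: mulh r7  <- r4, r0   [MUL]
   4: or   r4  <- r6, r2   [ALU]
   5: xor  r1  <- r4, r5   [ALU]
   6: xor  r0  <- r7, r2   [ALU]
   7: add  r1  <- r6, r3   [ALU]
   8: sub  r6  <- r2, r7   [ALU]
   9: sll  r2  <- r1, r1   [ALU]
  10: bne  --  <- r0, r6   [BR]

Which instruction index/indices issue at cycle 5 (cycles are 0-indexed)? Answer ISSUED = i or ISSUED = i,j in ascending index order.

ISSUED = 7,8

[0] i0  bne  -- no-port BR/MEM
[1] i1  ld  -- no-port MEM/MEM
[2] i2+i3  st+mulh  -- 2-wide
[3] i4  or  -- RAW r4
[4] i5+i6  xor+xor  -- 2-wide
[5] i7+i8  add+sub  -- 2-wide
[6] i9+i10  sll+bne  -- 2-wide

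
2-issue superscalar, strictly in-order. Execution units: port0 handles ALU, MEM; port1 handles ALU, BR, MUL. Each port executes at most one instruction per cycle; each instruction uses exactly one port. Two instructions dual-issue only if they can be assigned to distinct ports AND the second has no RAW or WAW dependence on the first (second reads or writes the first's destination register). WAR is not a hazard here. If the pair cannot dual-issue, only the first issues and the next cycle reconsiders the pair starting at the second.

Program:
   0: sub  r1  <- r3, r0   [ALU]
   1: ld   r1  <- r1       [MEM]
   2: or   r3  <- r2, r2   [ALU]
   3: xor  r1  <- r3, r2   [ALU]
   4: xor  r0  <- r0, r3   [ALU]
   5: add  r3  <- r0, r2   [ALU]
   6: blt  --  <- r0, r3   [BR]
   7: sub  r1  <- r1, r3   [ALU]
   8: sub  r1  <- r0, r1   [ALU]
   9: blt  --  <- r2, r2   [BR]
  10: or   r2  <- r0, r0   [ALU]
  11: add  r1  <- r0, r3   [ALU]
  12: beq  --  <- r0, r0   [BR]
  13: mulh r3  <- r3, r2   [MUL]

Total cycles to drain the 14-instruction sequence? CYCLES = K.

CYCLES = 9

  cy0 -> i0 (sub.ALU) RAW+WAW r1
  cy1 -> i1,i2 (ld.MEM+or.ALU) dual
  cy2 -> i3,i4 (xor.ALU+xor.ALU) dual
  cy3 -> i5 (add.ALU) RAW r3
  cy4 -> i6,i7 (blt.BR+sub.ALU) dual
  cy5 -> i8,i9 (sub.ALU+blt.BR) dual
  cy6 -> i10,i11 (or.ALU+add.ALU) dual
  cy7 -> i12 (beq.BR) no-port BR/MUL
  cy8 -> i13 (mulh.MUL) tail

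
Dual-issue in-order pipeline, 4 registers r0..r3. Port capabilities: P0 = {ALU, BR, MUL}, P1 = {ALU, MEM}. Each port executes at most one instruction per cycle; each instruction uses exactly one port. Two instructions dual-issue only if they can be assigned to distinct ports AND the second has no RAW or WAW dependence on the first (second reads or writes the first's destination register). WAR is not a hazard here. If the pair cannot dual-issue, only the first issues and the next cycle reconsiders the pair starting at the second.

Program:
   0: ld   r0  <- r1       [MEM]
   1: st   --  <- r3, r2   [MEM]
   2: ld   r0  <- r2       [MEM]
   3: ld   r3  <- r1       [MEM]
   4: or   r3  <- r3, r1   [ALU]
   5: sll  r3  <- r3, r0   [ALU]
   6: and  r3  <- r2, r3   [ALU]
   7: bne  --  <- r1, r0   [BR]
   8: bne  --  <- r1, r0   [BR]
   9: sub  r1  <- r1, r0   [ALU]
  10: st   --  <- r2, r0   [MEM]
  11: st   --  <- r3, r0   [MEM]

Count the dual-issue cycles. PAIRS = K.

PAIRS = 2

t=0 i0:ld ; no-port MEM/MEM
t=1 i1:st ; no-port MEM/MEM
t=2 i2:ld ; no-port MEM/MEM
t=3 i3:ld ; RAW+WAW r3
t=4 i4:or ; RAW+WAW r3
t=5 i5:sll ; RAW+WAW r3
t=6 i6&i7:and/bne ; pair
t=7 i8&i9:bne/sub ; pair
t=8 i10:st ; no-port MEM/MEM
t=9 i11:st ; tail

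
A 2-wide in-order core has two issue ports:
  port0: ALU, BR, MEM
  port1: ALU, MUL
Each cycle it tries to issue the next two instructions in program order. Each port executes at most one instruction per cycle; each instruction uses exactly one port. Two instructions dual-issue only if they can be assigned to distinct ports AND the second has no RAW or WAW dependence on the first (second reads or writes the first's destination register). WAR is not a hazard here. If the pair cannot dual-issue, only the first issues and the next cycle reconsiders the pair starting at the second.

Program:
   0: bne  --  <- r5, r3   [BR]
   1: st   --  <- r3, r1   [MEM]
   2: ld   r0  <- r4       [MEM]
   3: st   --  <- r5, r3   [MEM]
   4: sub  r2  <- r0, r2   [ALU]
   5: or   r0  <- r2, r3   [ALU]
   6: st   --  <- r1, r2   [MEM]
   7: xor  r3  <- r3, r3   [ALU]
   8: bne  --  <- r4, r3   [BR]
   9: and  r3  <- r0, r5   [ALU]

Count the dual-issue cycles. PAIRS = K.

PAIRS = 3

  cy0 -> i0 (bne) no-port BR/MEM
  cy1 -> i1 (st) no-port MEM/MEM
  cy2 -> i2 (ld) no-port MEM/MEM
  cy3 -> i3&i4 (st/sub) dual
  cy4 -> i5&i6 (or/st) dual
  cy5 -> i7 (xor) RAW r3
  cy6 -> i8&i9 (bne/and) dual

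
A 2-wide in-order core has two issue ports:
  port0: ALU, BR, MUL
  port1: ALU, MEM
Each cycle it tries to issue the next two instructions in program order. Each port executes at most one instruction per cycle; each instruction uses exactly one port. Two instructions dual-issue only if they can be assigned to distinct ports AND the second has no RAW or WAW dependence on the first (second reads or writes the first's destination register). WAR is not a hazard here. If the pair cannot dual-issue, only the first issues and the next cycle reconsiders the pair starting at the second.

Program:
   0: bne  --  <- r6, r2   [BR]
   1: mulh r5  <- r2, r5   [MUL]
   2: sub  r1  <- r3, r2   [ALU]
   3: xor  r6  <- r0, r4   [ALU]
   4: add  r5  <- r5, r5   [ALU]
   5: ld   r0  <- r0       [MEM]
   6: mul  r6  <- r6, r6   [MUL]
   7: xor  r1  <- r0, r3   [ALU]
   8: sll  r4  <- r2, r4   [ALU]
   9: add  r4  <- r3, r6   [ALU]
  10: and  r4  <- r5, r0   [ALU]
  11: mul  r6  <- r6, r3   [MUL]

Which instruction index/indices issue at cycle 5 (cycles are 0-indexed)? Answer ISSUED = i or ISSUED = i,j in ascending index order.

#0 head=0: bne.BR i0 no-port BR/MUL
#1 head=1: mulh.MUL;sub.ALU i1/i2 2-wide
#2 head=3: xor.ALU;add.ALU i3/i4 2-wide
#3 head=5: ld.MEM;mul.MUL i5/i6 2-wide
#4 head=7: xor.ALU;sll.ALU i7/i8 2-wide
#5 head=9: add.ALU i9 WAW r4
#6 head=10: and.ALU;mul.MUL i10/i11 2-wide

ISSUED = 9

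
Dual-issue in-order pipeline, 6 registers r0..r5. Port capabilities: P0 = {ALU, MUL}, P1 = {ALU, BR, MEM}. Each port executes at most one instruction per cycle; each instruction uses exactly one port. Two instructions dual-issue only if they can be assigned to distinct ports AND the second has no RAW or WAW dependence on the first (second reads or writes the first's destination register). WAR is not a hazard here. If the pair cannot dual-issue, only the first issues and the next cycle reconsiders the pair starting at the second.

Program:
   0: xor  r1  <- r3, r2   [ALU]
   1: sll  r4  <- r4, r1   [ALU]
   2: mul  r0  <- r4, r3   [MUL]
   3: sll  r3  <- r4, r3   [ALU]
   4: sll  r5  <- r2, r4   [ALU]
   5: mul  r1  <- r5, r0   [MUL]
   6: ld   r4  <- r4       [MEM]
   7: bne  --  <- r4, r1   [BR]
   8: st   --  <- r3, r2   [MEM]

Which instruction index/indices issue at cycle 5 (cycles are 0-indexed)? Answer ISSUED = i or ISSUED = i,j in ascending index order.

t=0 i0:xor ; RAW r1
t=1 i1:sll ; RAW r4
t=2 i2,i3:mul sll ; 2-wide
t=3 i4:sll ; RAW r5
t=4 i5,i6:mul ld ; 2-wide
t=5 i7:bne ; no-port BR/MEM
t=6 i8:st ; tail

ISSUED = 7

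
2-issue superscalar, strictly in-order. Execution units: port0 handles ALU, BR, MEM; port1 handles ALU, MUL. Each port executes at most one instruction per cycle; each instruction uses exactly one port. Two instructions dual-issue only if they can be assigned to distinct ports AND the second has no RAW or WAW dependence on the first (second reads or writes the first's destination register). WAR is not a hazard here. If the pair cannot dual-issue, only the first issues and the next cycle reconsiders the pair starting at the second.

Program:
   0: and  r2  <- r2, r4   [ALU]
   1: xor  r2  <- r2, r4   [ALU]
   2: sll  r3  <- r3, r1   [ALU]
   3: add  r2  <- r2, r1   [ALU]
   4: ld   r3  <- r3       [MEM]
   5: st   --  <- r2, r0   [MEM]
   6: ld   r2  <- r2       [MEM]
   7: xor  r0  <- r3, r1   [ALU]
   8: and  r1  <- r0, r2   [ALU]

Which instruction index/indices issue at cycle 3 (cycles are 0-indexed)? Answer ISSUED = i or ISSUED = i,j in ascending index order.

ISSUED = 5

0. and @i0  | RAW+WAW r2
1. xor+sll @i1+i2  | 2-wide
2. add+ld @i3+i4  | 2-wide
3. st @i5  | no-port MEM/MEM
4. ld+xor @i6+i7  | 2-wide
5. and @i8  | tail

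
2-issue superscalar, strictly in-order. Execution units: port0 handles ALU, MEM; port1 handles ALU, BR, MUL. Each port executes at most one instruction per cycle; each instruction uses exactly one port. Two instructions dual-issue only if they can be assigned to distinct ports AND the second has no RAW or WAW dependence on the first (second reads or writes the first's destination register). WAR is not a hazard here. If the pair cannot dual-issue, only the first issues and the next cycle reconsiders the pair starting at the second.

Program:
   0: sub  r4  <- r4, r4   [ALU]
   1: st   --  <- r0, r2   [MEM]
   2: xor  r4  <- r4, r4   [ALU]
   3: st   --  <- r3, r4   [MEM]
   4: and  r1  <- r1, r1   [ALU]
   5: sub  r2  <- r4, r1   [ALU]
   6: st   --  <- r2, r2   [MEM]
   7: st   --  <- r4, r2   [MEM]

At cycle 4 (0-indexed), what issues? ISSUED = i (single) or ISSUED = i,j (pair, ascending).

ISSUED = 6

[0] i0/i1  sub.ALU st.MEM  -- pair
[1] i2  xor.ALU  -- RAW r4
[2] i3/i4  st.MEM and.ALU  -- pair
[3] i5  sub.ALU  -- RAW r2
[4] i6  st.MEM  -- no-port MEM/MEM
[5] i7  st.MEM  -- tail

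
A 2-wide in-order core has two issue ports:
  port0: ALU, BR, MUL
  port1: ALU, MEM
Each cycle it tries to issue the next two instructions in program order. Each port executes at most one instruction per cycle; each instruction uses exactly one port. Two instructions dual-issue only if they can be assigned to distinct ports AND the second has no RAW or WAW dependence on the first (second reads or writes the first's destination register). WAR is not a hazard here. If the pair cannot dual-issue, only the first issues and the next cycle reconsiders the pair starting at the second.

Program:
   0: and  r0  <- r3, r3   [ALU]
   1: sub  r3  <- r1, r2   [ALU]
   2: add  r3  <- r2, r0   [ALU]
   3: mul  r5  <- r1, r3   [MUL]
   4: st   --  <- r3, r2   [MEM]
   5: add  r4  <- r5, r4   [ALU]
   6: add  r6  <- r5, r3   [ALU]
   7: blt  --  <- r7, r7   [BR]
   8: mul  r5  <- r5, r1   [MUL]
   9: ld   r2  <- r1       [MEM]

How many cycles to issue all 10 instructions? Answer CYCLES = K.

CYCLES = 6

[0] i0/i1  and;sub  -- dual
[1] i2  add  -- RAW r3
[2] i3/i4  mul;st  -- dual
[3] i5/i6  add;add  -- dual
[4] i7  blt  -- no-port BR/MUL
[5] i8/i9  mul;ld  -- dual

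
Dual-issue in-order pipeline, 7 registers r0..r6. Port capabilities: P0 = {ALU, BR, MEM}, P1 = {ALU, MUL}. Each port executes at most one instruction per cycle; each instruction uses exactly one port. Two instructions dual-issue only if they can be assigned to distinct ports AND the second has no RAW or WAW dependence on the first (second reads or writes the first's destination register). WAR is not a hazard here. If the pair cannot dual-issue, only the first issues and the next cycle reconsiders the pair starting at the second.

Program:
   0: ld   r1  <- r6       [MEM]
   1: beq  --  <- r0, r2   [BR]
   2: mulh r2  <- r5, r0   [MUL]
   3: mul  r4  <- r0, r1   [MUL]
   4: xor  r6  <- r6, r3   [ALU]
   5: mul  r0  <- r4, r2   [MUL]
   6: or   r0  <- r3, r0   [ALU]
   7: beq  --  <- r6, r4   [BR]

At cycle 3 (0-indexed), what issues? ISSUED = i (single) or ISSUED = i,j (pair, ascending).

ISSUED = 5

c0: i0 ld.MEM  no-port MEM/BR
c1: i1,i2 beq.BR/mulh.MUL  pair
c2: i3,i4 mul.MUL/xor.ALU  pair
c3: i5 mul.MUL  RAW+WAW r0
c4: i6,i7 or.ALU/beq.BR  pair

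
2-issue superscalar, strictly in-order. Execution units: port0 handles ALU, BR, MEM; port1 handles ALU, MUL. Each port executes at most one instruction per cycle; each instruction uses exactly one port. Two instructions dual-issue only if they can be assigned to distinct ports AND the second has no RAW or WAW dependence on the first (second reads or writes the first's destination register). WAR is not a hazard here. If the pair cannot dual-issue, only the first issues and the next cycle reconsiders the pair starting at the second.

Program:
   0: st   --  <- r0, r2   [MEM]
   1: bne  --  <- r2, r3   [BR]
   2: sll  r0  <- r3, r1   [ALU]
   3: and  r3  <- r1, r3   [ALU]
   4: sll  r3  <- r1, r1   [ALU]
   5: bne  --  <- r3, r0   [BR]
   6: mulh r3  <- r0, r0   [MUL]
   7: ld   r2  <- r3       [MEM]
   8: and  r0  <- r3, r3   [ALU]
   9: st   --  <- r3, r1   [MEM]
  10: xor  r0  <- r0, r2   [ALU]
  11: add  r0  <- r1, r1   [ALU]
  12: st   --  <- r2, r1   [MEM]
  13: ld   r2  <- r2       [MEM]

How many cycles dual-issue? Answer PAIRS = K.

t=0 i0:st.MEM ; no-port MEM/BR
t=1 i1&i2:bne.BR+sll.ALU ; dual
t=2 i3:and.ALU ; WAW r3
t=3 i4:sll.ALU ; RAW r3
t=4 i5&i6:bne.BR+mulh.MUL ; dual
t=5 i7&i8:ld.MEM+and.ALU ; dual
t=6 i9&i10:st.MEM+xor.ALU ; dual
t=7 i11&i12:add.ALU+st.MEM ; dual
t=8 i13:ld.MEM ; tail

PAIRS = 5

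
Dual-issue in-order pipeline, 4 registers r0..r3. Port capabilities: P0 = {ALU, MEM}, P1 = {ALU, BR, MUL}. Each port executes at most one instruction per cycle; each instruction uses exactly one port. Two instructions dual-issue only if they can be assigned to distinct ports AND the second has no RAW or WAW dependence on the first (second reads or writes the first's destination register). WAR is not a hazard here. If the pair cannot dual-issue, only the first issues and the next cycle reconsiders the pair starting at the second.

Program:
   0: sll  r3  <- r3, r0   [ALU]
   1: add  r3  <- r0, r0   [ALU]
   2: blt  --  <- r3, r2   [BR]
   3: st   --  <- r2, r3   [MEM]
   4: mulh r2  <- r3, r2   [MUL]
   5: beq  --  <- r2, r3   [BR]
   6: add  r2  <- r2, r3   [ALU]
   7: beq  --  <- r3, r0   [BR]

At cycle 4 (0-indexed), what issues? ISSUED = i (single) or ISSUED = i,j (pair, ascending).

ISSUED = 5,6

c0: i0 sll  WAW r3
c1: i1 add  RAW r3
c2: i2+i3 blt st  pair
c3: i4 mulh  no-port MUL/BR
c4: i5+i6 beq add  pair
c5: i7 beq  tail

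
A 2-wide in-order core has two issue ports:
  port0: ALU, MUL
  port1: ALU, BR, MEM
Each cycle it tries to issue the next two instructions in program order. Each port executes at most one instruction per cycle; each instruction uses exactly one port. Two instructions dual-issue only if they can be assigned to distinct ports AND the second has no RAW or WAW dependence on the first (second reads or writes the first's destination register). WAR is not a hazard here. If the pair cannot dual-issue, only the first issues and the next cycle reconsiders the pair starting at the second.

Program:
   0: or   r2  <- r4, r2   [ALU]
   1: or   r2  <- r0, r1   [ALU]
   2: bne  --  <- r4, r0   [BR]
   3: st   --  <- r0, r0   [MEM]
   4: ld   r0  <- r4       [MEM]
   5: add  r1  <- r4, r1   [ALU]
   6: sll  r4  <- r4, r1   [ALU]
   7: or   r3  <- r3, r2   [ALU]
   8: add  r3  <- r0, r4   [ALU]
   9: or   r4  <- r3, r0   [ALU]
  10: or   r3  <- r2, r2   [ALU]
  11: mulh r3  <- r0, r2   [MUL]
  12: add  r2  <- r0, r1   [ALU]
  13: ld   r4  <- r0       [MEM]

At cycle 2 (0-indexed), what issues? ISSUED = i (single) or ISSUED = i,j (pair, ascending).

ISSUED = 3

  cy0 -> i0 (or.ALU) WAW r2
  cy1 -> i1,i2 (or.ALU+bne.BR) dual
  cy2 -> i3 (st.MEM) no-port MEM/MEM
  cy3 -> i4,i5 (ld.MEM+add.ALU) dual
  cy4 -> i6,i7 (sll.ALU+or.ALU) dual
  cy5 -> i8 (add.ALU) RAW r3
  cy6 -> i9,i10 (or.ALU+or.ALU) dual
  cy7 -> i11,i12 (mulh.MUL+add.ALU) dual
  cy8 -> i13 (ld.MEM) tail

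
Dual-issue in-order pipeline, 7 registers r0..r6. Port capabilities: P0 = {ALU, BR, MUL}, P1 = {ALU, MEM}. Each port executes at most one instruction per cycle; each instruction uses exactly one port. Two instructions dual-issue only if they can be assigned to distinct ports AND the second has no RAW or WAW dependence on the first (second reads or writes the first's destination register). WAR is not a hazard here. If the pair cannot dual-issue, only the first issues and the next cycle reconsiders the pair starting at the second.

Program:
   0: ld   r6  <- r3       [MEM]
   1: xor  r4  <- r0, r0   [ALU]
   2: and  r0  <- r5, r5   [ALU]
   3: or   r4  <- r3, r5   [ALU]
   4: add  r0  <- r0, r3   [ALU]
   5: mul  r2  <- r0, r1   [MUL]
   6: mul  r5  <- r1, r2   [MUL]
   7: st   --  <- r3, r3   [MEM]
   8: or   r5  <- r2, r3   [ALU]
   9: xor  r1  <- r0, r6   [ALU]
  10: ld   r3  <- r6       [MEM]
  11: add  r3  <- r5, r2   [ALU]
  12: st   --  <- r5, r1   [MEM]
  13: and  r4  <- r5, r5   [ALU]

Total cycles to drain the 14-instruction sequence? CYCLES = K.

CYCLES = 9

c0: i0/i1 ld.MEM;xor.ALU  2-wide
c1: i2/i3 and.ALU;or.ALU  2-wide
c2: i4 add.ALU  RAW r0
c3: i5 mul.MUL  no-port MUL/MUL
c4: i6/i7 mul.MUL;st.MEM  2-wide
c5: i8/i9 or.ALU;xor.ALU  2-wide
c6: i10 ld.MEM  WAW r3
c7: i11/i12 add.ALU;st.MEM  2-wide
c8: i13 and.ALU  tail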